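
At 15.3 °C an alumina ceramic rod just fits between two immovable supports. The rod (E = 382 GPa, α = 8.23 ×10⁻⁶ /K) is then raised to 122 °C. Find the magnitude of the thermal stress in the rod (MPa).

335 MPa

ΔT = 106.7 K. Constrained thermal stress σ = E·α·ΔT = 382.0×10³ MPa × 8.23×10⁻⁶ × 106.7 = 335 MPa (compressive).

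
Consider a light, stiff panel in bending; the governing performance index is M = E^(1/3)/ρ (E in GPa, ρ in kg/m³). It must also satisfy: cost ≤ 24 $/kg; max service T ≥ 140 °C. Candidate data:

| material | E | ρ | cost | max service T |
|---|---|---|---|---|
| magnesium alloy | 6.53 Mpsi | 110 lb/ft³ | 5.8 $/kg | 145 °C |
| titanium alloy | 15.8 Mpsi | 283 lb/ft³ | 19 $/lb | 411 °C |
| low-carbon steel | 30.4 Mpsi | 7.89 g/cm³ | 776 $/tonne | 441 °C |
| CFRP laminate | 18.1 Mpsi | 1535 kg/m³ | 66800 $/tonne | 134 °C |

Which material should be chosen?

magnesium alloy

Screen on constraints: cost ≤ 24 $/kg; max service T ≥ 140 °C. Survivors: magnesium alloy, low-carbon steel.
Convert each candidate to consistent units, then evaluate M:
  magnesium alloy: E = 45.02 GPa, ρ = 1762 kg/m³
  low-carbon steel: E = 209.6 GPa, ρ = 7890 kg/m³
  magnesium alloy: M = 2.02×10⁻³
  low-carbon steel: M = 0.753×10⁻³
Highest index: magnesium alloy.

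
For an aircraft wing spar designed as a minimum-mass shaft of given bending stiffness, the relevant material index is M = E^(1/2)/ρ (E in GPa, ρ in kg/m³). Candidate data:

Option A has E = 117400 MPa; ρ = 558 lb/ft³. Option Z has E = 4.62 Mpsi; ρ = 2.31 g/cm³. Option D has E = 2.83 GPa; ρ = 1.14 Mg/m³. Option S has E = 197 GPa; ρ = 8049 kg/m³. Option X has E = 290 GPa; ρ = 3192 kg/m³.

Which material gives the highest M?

option X

In SI units:
  option A: E = 117.4 GPa, ρ = 8938 kg/m³
  option Z: E = 31.85 GPa, ρ = 2310 kg/m³
  option D: E = 2.830 GPa, ρ = 1140 kg/m³
  option S: E = 197.0 GPa, ρ = 8049 kg/m³
  option X: E = 290.0 GPa, ρ = 3192 kg/m³
  option X: M = 5.34×10⁻³
  option Z: M = 2.44×10⁻³
  option S: M = 1.74×10⁻³
  option D: M = 1.48×10⁻³
  option A: M = 1.21×10⁻³
The maximum is for option X.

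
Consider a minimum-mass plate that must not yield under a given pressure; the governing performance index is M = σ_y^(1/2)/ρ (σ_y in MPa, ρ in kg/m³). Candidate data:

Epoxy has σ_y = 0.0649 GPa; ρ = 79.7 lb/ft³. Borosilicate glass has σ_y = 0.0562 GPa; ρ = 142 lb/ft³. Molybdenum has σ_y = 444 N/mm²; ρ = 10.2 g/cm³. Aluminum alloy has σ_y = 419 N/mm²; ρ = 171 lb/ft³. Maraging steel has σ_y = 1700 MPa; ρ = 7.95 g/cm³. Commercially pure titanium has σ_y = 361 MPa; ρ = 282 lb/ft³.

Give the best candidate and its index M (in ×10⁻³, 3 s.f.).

Normalizing units and computing the index:
  epoxy: σ_y = 64.90 MPa, ρ = 1277 kg/m³
  borosilicate glass: σ_y = 56.20 MPa, ρ = 2275 kg/m³
  molybdenum: σ_y = 444.0 MPa, ρ = 10200 kg/m³
  aluminum alloy: σ_y = 419.0 MPa, ρ = 2739 kg/m³
  maraging steel: σ_y = 1700 MPa, ρ = 7950 kg/m³
  commercially pure titanium: σ_y = 361.0 MPa, ρ = 4517 kg/m³
  aluminum alloy: M = 7.47×10⁻³
  epoxy: M = 6.31×10⁻³
  maraging steel: M = 5.19×10⁻³
  commercially pure titanium: M = 4.21×10⁻³
  borosilicate glass: M = 3.30×10⁻³
  molybdenum: M = 2.07×10⁻³
The maximum is for aluminum alloy.

aluminum alloy, M = 7.47×10⁻³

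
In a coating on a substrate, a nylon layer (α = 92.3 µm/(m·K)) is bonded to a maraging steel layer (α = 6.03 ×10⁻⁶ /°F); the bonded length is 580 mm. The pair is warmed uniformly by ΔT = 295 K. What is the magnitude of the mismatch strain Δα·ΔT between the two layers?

0.0240

maraging steel: α = 6.03×10⁻⁶/°F × 9/5 = 10.9×10⁻⁶/K.
Δα = |92.3 − 10.9|×10⁻⁶/K = 81.4×10⁻⁶/K.
Mismatch strain = Δα·ΔT = 81.4×10⁻⁶ × 295.0 = 0.0240.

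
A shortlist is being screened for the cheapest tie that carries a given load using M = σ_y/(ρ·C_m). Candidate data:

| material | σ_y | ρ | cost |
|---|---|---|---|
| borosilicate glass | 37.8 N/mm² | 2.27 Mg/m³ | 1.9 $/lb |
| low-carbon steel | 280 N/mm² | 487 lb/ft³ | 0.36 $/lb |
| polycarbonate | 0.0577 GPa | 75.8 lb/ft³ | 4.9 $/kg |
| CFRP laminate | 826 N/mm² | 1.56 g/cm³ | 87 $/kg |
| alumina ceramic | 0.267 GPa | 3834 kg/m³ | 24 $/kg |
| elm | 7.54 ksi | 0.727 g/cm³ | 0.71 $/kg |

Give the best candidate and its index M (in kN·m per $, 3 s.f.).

Convert each candidate to consistent units, then evaluate M:
  borosilicate glass: σ_y = 37.80 MPa, ρ = 2270 kg/m³, cost = 4.189 $/kg
  low-carbon steel: σ_y = 280.0 MPa, ρ = 7801 kg/m³, cost = 0.7937 $/kg
  polycarbonate: σ_y = 57.70 MPa, ρ = 1214 kg/m³, cost = 4.900 $/kg
  CFRP laminate: σ_y = 826.0 MPa, ρ = 1560 kg/m³, cost = 87.00 $/kg
  alumina ceramic: σ_y = 267.0 MPa, ρ = 3834 kg/m³, cost = 24.00 $/kg
  elm: σ_y = 51.99 MPa, ρ = 727.0 kg/m³, cost = 0.7100 $/kg
  elm: M = 101 kN·m per $
  low-carbon steel: M = 45.2 kN·m per $
  polycarbonate: M = 9.70 kN·m per $
  CFRP laminate: M = 6.09 kN·m per $
  borosilicate glass: M = 3.98 kN·m per $
  alumina ceramic: M = 2.90 kN·m per $
Elm ranks first.

elm, M = 101 kN·m per $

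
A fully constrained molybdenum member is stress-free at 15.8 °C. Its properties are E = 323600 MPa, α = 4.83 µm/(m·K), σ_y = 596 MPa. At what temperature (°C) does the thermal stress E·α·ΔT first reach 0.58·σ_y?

237 °C

E = 323600 MPa = 323.6 GPa.
E·α·ΔT = 345.7 MPa ⇒ ΔT = 345.7 / (323.6×10³ × 4.83×10⁻⁶) = 221.2 K.
T = 15.8 + 221.2 = 237.0 °C.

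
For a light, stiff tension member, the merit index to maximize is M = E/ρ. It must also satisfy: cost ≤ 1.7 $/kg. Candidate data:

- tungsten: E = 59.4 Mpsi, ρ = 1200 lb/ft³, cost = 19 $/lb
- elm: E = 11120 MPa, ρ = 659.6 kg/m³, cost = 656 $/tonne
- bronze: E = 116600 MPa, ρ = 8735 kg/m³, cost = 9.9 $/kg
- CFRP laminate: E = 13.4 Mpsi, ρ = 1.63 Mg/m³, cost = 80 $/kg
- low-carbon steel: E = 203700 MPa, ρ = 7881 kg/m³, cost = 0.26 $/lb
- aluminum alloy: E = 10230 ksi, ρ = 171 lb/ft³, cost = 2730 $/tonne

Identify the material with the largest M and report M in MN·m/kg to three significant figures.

low-carbon steel, M = 25.8 MN·m/kg

Screen on constraints: cost ≤ 1.7 $/kg. Survivors: elm, low-carbon steel.
Putting every candidate on a common basis:
  elm: E = 11.12 GPa, ρ = 659.6 kg/m³
  low-carbon steel: E = 203.7 GPa, ρ = 7881 kg/m³
  low-carbon steel: M = 25.8 MN·m/kg
  elm: M = 16.9 MN·m/kg
Highest index: low-carbon steel.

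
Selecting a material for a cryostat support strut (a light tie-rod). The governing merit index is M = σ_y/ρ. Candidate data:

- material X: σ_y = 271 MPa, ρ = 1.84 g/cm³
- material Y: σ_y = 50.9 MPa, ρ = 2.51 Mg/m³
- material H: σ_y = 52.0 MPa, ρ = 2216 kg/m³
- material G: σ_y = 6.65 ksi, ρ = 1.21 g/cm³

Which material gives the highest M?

In SI units:
  material X: σ_y = 271.0 MPa, ρ = 1840 kg/m³
  material Y: σ_y = 50.90 MPa, ρ = 2510 kg/m³
  material H: σ_y = 52.00 MPa, ρ = 2216 kg/m³
  material G: σ_y = 45.85 MPa, ρ = 1210 kg/m³
  material X: M = 147 kN·m/kg
  material G: M = 37.9 kN·m/kg
  material H: M = 23.5 kN·m/kg
  material Y: M = 20.3 kN·m/kg
The maximum is for material X.

material X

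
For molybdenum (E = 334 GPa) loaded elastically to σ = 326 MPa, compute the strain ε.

9.76×10⁻⁴

ε = σ/E = 326 / 334000 = 9.76×10⁻⁴.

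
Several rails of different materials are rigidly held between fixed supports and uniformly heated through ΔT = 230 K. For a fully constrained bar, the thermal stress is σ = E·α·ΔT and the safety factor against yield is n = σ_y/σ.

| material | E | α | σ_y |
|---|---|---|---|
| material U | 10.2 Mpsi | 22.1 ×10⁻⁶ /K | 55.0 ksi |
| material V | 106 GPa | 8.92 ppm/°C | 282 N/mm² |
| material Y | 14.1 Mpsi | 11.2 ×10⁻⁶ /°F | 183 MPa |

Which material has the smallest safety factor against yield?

Converting E to GPa, α to ×10⁻⁶/K, σ_y to MPa, then σ and n for each:
  material U: E = 70.33, α = 22.1, σ_y = 379.2 → σ = 357 MPa, n = 1.06
  material V: E = 106.0, α = 8.92, σ_y = 282.0 → σ = 217 MPa, n = 1.30
  material Y: E = 97.22, α = 20.2, σ_y = 183.0 → σ = 451 MPa, n = 0.406
Material Y has the lowest safety factor, n = 0.406.

material Y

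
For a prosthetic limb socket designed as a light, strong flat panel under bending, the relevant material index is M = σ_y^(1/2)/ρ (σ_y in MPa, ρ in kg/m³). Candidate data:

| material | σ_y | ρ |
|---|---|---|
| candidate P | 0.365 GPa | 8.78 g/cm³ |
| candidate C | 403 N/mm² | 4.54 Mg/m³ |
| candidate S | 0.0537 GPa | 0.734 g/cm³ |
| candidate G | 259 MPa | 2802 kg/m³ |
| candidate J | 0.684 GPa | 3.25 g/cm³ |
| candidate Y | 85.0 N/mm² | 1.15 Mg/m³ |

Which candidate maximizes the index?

Normalizing units and computing the index:
  candidate P: σ_y = 365.0 MPa, ρ = 8780 kg/m³
  candidate C: σ_y = 403.0 MPa, ρ = 4540 kg/m³
  candidate S: σ_y = 53.70 MPa, ρ = 734.0 kg/m³
  candidate G: σ_y = 259.0 MPa, ρ = 2802 kg/m³
  candidate J: σ_y = 684.0 MPa, ρ = 3250 kg/m³
  candidate Y: σ_y = 85.00 MPa, ρ = 1150 kg/m³
  candidate S: M = 9.98×10⁻³
  candidate J: M = 8.05×10⁻³
  candidate Y: M = 8.02×10⁻³
  candidate G: M = 5.74×10⁻³
  candidate C: M = 4.42×10⁻³
  candidate P: M = 2.18×10⁻³
Candidate S ranks first.

candidate S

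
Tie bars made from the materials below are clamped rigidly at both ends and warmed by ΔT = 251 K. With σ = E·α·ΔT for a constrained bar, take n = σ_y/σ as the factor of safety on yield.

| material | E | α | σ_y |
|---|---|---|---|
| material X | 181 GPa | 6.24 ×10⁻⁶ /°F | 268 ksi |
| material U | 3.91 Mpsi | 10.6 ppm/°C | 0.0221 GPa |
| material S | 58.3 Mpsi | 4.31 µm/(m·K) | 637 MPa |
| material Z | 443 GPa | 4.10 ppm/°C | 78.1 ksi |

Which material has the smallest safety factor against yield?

In consistent units (E in GPa, α in ×10⁻⁶/K, σ_y in MPa):
  material X: E = 181.0, α = 11.2, σ_y = 1848 → σ = 510 MPa, n = 3.62
  material U: E = 26.96, α = 10.6, σ_y = 22.10 → σ = 71.7 MPa, n = 0.308
  material S: E = 402.0, α = 4.31, σ_y = 637.0 → σ = 435 MPa, n = 1.46
  material Z: E = 443.0, α = 4.10, σ_y = 538.5 → σ = 456 MPa, n = 1.18
Smallest n: material U with n = 0.308.

material U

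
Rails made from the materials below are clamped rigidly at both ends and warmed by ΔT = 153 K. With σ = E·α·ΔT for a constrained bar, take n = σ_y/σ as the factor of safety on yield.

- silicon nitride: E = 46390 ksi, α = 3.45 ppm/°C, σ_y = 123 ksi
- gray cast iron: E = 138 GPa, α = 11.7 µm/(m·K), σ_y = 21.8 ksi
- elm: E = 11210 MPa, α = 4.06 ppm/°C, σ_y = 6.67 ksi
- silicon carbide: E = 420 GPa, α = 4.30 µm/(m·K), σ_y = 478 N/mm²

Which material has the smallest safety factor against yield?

gray cast iron

Converting E to GPa, α to ×10⁻⁶/K, σ_y to MPa, then σ and n for each:
  silicon nitride: E = 319.8, α = 3.45, σ_y = 848.1 → σ = 169 MPa, n = 5.02
  gray cast iron: E = 138.0, α = 11.7, σ_y = 150.3 → σ = 247 MPa, n = 0.608
  elm: E = 11.21, α = 4.06, σ_y = 45.99 → σ = 6.96 MPa, n = 6.60
  silicon carbide: E = 420.0, α = 4.30, σ_y = 478.0 → σ = 276 MPa, n = 1.73
Gray cast iron has the lowest safety factor, n = 0.608.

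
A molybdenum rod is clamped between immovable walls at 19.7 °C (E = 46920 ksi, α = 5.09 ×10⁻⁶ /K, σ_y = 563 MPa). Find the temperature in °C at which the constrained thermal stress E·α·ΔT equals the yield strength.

362 °C

E = 46920 ksi = 323.5 GPa.
E·α·ΔT = 563.0 MPa ⇒ ΔT = 563.0 / (323.5×10³ × 5.09×10⁻⁶) = 341.9 K.
T = 19.7 + 341.9 = 361.6 °C.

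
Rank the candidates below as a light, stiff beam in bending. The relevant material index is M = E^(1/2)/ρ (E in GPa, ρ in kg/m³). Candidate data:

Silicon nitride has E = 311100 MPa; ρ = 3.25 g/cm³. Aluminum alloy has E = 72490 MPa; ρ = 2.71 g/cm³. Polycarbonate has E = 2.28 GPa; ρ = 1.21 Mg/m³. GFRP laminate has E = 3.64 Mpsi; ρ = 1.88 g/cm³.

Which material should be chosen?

silicon nitride

Putting every candidate on a common basis:
  silicon nitride: E = 311.1 GPa, ρ = 3250 kg/m³
  aluminum alloy: E = 72.49 GPa, ρ = 2710 kg/m³
  polycarbonate: E = 2.280 GPa, ρ = 1210 kg/m³
  GFRP laminate: E = 25.10 GPa, ρ = 1880 kg/m³
  silicon nitride: M = 5.43×10⁻³
  aluminum alloy: M = 3.14×10⁻³
  GFRP laminate: M = 2.66×10⁻³
  polycarbonate: M = 1.25×10⁻³
Silicon nitride has the largest M.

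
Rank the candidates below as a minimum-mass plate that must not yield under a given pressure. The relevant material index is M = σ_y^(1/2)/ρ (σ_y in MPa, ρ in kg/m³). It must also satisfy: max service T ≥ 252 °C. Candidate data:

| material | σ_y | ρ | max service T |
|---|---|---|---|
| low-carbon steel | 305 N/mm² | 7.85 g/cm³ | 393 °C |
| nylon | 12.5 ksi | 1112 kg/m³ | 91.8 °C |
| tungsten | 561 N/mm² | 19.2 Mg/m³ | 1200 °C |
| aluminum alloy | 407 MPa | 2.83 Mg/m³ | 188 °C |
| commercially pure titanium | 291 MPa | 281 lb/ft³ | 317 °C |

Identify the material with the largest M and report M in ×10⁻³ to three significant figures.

Screen on constraints: max service T ≥ 252 °C. Survivors: low-carbon steel, tungsten, commercially pure titanium.
Normalizing units and computing the index:
  low-carbon steel: σ_y = 305.0 MPa, ρ = 7850 kg/m³
  tungsten: σ_y = 561.0 MPa, ρ = 19200 kg/m³
  commercially pure titanium: σ_y = 291.0 MPa, ρ = 4501 kg/m³
  commercially pure titanium: M = 3.79×10⁻³
  low-carbon steel: M = 2.22×10⁻³
  tungsten: M = 1.23×10⁻³
Commercially pure titanium ranks first.

commercially pure titanium, M = 3.79×10⁻³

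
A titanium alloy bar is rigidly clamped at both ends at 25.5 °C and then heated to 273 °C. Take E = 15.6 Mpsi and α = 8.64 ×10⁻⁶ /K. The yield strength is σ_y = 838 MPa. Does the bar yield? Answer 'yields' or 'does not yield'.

E = 15.6 Mpsi = 107.6 GPa.
ΔT = 247.5 K. Constrained thermal stress σ = E·α·ΔT = 107.6×10³ MPa × 8.64×10⁻⁶ × 247.5 = 230 MPa (compressive).
Compare to σ_y = 838 MPa: σ < σ_y, so it does not yield.

does not yield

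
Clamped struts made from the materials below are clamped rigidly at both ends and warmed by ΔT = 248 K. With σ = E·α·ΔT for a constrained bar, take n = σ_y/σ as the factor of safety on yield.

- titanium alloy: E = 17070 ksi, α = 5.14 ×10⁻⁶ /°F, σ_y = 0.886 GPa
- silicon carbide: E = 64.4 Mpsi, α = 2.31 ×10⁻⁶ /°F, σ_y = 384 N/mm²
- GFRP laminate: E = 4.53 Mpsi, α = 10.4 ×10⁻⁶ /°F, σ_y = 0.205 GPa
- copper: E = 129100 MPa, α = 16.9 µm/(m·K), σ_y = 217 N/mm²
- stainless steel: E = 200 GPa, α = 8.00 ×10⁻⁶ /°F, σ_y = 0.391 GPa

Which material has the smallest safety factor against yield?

Per material, after unit conversion:
  titanium alloy: E = 117.7, α = 9.25, σ_y = 886.0 → σ = 270 MPa, n = 3.28
  silicon carbide: E = 444.0, α = 4.16, σ_y = 384.0 → σ = 458 MPa, n = 0.839
  GFRP laminate: E = 31.23, α = 18.7, σ_y = 205.0 → σ = 145 MPa, n = 1.41
  copper: E = 129.1, α = 16.9, σ_y = 217.0 → σ = 541 MPa, n = 0.401
  stainless steel: E = 200.0, α = 14.4, σ_y = 391.0 → σ = 714 MPa, n = 0.547
Copper has the lowest safety factor, n = 0.401.

copper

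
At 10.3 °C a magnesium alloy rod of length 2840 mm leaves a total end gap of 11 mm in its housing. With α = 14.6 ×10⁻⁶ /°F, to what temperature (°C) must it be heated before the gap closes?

α = 14.6×10⁻⁶/°F × 9/5 = 26.3×10⁻⁶/K.
α·L₀·ΔT = 11.0 mm ⇒ ΔT = 11.0 / (26.3×10⁻⁶ × 2840.0) = 147.4 K.
T = 10.3 + 147.4 = 157.7 °C.

158 °C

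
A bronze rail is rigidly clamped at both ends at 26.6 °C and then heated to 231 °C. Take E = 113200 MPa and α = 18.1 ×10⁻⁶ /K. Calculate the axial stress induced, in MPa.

419 MPa

E = 113200 MPa = 113.2 GPa.
ΔT = 204.4 K. Constrained thermal stress σ = E·α·ΔT = 113.2×10³ MPa × 18.1×10⁻⁶ × 204.4 = 419 MPa (compressive).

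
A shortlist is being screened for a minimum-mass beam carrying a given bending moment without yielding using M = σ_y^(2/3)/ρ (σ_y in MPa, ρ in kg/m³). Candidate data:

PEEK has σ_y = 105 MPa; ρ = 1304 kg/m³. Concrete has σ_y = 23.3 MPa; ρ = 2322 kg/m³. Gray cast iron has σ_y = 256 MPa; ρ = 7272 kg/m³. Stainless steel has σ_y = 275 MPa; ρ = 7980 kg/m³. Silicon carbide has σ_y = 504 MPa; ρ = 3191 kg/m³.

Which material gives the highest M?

silicon carbide

Evaluate M for each candidate:
  silicon carbide: M = 19.8×10⁻³
  PEEK: M = 17.1×10⁻³
  gray cast iron: M = 5.54×10⁻³
  stainless steel: M = 5.30×10⁻³
  concrete: M = 3.51×10⁻³
Silicon carbide has the largest M.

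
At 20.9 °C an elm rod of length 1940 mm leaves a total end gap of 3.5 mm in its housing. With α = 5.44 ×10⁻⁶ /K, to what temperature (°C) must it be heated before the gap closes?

353 °C

α·L₀·ΔT = 3.5 mm ⇒ ΔT = 3.5 / (5.44×10⁻⁶ × 1940.0) = 331.6 K.
T = 20.9 + 331.6 = 352.5 °C.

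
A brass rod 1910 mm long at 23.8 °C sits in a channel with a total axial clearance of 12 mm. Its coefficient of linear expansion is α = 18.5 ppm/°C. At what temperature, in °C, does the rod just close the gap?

α·L₀·ΔT = 12.0 mm ⇒ ΔT = 12.0 / (18.5×10⁻⁶ × 1910.0) = 339.6 K.
T = 23.8 + 339.6 = 363.4 °C.

363 °C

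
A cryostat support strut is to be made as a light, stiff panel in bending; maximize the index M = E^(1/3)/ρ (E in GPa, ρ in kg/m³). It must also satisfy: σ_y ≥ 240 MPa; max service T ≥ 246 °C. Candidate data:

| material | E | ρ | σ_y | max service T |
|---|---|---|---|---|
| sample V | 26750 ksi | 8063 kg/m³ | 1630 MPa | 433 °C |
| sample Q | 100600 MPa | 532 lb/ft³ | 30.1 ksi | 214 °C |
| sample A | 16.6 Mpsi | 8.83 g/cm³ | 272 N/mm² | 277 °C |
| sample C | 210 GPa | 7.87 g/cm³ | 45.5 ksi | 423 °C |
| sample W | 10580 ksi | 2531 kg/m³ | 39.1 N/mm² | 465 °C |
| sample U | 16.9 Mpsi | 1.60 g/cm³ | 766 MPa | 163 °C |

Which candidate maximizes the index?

sample C

Screen on constraints: σ_y ≥ 240 MPa; max service T ≥ 246 °C. Survivors: sample V, sample A, sample C.
Putting every candidate on a common basis:
  sample V: E = 184.4 GPa, ρ = 8063 kg/m³
  sample A: E = 114.5 GPa, ρ = 8830 kg/m³
  sample C: E = 210.0 GPa, ρ = 7870 kg/m³
  sample C: M = 0.755×10⁻³
  sample V: M = 0.706×10⁻³
  sample A: M = 0.550×10⁻³
Sample C ranks first.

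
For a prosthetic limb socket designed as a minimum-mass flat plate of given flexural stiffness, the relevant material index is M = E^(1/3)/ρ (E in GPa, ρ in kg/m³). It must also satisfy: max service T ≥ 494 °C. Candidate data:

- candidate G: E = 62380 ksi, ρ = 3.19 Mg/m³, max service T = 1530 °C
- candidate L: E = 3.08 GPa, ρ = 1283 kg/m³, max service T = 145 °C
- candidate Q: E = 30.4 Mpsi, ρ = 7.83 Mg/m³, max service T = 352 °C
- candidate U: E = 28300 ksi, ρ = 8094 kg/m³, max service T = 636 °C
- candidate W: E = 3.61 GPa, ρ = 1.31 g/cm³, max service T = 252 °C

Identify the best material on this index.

Screen on constraints: max service T ≥ 494 °C. Survivors: candidate G, candidate U.
After converting to SI:
  candidate G: E = 430.1 GPa, ρ = 3190 kg/m³
  candidate U: E = 195.1 GPa, ρ = 8094 kg/m³
  candidate G: M = 2.37×10⁻³
  candidate U: M = 0.717×10⁻³
Candidate G has the largest M.

candidate G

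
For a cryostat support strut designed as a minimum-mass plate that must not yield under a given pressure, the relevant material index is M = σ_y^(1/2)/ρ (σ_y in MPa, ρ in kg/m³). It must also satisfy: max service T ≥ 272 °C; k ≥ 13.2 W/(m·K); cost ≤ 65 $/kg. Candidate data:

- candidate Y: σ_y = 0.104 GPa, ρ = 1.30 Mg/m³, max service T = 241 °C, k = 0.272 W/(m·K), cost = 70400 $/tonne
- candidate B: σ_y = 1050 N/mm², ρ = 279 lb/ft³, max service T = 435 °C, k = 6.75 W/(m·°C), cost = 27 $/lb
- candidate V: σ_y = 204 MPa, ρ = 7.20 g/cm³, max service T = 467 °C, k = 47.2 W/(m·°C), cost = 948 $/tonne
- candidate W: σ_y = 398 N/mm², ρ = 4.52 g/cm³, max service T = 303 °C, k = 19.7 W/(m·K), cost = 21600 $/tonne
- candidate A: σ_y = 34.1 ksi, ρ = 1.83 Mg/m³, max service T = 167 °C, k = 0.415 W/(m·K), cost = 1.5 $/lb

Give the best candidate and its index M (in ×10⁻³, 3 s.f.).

Screen on constraints: max service T ≥ 272 °C; k ≥ 13.2 W/(m·K); cost ≤ 65 $/kg. Survivors: candidate V, candidate W.
In SI units:
  candidate V: σ_y = 204.0 MPa, ρ = 7200 kg/m³
  candidate W: σ_y = 398.0 MPa, ρ = 4520 kg/m³
  candidate W: M = 4.41×10⁻³
  candidate V: M = 1.98×10⁻³
The maximum is for candidate W.

candidate W, M = 4.41×10⁻³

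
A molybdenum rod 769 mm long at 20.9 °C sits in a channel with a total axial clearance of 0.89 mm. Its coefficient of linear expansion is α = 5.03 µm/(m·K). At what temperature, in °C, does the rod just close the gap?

α·L₀·ΔT = 0.89 mm ⇒ ΔT = 0.89 / (5.03×10⁻⁶ × 769.0) = 230.1 K.
T = 20.9 + 230.1 = 251.0 °C.

251 °C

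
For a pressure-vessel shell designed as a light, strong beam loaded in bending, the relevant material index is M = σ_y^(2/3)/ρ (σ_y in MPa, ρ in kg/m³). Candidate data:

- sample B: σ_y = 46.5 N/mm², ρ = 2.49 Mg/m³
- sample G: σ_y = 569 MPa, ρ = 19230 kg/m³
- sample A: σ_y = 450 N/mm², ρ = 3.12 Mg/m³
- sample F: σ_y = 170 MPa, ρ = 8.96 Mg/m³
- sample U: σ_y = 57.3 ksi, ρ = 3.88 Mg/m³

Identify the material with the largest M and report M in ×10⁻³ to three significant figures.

Normalizing units and computing the index:
  sample B: σ_y = 46.50 MPa, ρ = 2490 kg/m³
  sample G: σ_y = 569.0 MPa, ρ = 19230 kg/m³
  sample A: σ_y = 450.0 MPa, ρ = 3120 kg/m³
  sample F: σ_y = 170.0 MPa, ρ = 8960 kg/m³
  sample U: σ_y = 395.1 MPa, ρ = 3880 kg/m³
  sample A: M = 18.8×10⁻³
  sample U: M = 13.9×10⁻³
  sample B: M = 5.19×10⁻³
  sample G: M = 3.57×10⁻³
  sample F: M = 3.42×10⁻³
Sample A has the largest M.

sample A, M = 18.8×10⁻³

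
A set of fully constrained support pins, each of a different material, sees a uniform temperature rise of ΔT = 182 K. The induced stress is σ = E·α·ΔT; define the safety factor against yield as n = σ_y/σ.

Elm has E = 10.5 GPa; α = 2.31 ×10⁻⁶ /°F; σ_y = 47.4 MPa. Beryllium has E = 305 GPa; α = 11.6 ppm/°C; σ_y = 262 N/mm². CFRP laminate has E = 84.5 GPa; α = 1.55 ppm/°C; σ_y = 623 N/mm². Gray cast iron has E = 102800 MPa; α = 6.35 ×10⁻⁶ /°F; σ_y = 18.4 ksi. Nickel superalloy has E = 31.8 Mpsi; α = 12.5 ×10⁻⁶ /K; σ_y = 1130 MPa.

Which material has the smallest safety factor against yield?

With everything in SI (GPa, ×10⁻⁶/K, MPa):
  elm: E = 10.50, α = 4.16, σ_y = 47.40 → σ = 7.95 MPa, n = 5.97
  beryllium: E = 305.0, α = 11.6, σ_y = 262.0 → σ = 644 MPa, n = 0.407
  CFRP laminate: E = 84.50, α = 1.55, σ_y = 623.0 → σ = 23.8 MPa, n = 26.1
  gray cast iron: E = 102.8, α = 11.4, σ_y = 126.9 → σ = 214 MPa, n = 0.593
  nickel superalloy: E = 219.3, α = 12.5, σ_y = 1130 → σ = 499 MPa, n = 2.27
Smallest n: beryllium with n = 0.407.

beryllium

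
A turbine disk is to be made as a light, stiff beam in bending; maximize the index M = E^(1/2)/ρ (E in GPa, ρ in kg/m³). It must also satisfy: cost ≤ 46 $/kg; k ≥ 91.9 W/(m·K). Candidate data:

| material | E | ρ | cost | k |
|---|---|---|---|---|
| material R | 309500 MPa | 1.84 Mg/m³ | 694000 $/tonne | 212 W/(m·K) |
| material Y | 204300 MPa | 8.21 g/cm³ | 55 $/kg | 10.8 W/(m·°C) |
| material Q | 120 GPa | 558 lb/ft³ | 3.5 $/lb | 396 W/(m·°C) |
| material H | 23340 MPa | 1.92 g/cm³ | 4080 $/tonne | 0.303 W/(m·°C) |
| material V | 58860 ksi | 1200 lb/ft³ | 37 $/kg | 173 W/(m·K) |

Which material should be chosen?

material Q

Screen on constraints: cost ≤ 46 $/kg; k ≥ 91.9 W/(m·K). Survivors: material Q, material V.
Convert each candidate to consistent units, then evaluate M:
  material Q: E = 120.0 GPa, ρ = 8938 kg/m³
  material V: E = 405.8 GPa, ρ = 19220 kg/m³
  material Q: M = 1.23×10⁻³
  material V: M = 1.05×10⁻³
Highest index: material Q.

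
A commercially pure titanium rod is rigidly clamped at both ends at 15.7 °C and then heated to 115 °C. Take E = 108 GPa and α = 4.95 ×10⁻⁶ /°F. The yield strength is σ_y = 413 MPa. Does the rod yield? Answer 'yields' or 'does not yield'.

does not yield

α = 4.95×10⁻⁶/°F × 9/5 = 8.91×10⁻⁶/K.
ΔT = 99.30 K. Constrained thermal stress σ = E·α·ΔT = 108.0×10³ MPa × 8.91×10⁻⁶ × 99.30 = 95.6 MPa (compressive).
Compare to σ_y = 413 MPa: σ < σ_y, so it does not yield.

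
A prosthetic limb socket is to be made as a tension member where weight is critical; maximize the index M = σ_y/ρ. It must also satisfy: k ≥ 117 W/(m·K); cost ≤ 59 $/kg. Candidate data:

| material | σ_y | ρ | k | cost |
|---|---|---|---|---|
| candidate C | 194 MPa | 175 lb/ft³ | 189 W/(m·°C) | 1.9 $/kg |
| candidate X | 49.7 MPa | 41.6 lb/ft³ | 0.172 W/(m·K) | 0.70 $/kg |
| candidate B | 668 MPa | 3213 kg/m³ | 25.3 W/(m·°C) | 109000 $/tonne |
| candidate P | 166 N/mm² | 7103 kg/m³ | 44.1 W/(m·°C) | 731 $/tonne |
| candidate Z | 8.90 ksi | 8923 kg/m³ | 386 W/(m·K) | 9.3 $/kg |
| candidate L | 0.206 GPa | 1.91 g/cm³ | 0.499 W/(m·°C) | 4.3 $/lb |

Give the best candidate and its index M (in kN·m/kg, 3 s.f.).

Screen on constraints: k ≥ 117 W/(m·K); cost ≤ 59 $/kg. Survivors: candidate C, candidate Z.
Convert each candidate to consistent units, then evaluate M:
  candidate C: σ_y = 194.0 MPa, ρ = 2803 kg/m³
  candidate Z: σ_y = 61.36 MPa, ρ = 8923 kg/m³
  candidate C: M = 69.2 kN·m/kg
  candidate Z: M = 6.88 kN·m/kg
Candidate C has the largest M.

candidate C, M = 69.2 kN·m/kg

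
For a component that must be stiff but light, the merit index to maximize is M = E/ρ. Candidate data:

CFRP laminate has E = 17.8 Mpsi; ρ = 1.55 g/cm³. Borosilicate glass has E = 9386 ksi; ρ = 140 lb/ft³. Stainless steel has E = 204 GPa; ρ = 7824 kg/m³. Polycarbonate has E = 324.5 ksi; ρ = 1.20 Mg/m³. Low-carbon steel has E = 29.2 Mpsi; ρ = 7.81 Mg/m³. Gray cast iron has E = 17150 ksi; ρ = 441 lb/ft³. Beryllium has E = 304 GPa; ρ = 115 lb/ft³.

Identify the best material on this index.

beryllium

Normalizing units and computing the index:
  CFRP laminate: E = 122.7 GPa, ρ = 1550 kg/m³
  borosilicate glass: E = 64.71 GPa, ρ = 2243 kg/m³
  stainless steel: E = 204.0 GPa, ρ = 7824 kg/m³
  polycarbonate: E = 2.237 GPa, ρ = 1200 kg/m³
  low-carbon steel: E = 201.3 GPa, ρ = 7810 kg/m³
  gray cast iron: E = 118.2 GPa, ρ = 7064 kg/m³
  beryllium: E = 304.0 GPa, ρ = 1842 kg/m³
  beryllium: M = 165 MN·m/kg
  CFRP laminate: M = 79.2 MN·m/kg
  borosilicate glass: M = 28.9 MN·m/kg
  stainless steel: M = 26.1 MN·m/kg
  low-carbon steel: M = 25.8 MN·m/kg
  gray cast iron: M = 16.7 MN·m/kg
  polycarbonate: M = 1.86 MN·m/kg
Highest index: beryllium.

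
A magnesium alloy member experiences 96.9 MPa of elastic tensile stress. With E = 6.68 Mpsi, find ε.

E = 6.68 Mpsi = 46.06 GPa = 46060 MPa.
ε = σ/E = 96.9 / 46060 = 2.10×10⁻³.

2.10×10⁻³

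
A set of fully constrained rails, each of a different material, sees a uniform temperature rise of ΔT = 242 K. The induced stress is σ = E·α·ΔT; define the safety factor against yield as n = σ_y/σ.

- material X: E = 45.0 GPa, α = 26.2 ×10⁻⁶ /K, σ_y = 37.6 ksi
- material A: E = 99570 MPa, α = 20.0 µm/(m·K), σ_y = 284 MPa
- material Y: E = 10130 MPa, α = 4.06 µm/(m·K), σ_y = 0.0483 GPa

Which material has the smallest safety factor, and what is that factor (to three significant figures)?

material A, n = 0.589

In consistent units (E in GPa, α in ×10⁻⁶/K, σ_y in MPa):
  material X: E = 45.00, α = 26.2, σ_y = 259.2 → σ = 285 MPa, n = 0.909
  material A: E = 99.57, α = 20.0, σ_y = 284.0 → σ = 482 MPa, n = 0.589
  material Y: E = 10.13, α = 4.06, σ_y = 48.30 → σ = 9.95 MPa, n = 4.85
Material A has the lowest safety factor, n = 0.589.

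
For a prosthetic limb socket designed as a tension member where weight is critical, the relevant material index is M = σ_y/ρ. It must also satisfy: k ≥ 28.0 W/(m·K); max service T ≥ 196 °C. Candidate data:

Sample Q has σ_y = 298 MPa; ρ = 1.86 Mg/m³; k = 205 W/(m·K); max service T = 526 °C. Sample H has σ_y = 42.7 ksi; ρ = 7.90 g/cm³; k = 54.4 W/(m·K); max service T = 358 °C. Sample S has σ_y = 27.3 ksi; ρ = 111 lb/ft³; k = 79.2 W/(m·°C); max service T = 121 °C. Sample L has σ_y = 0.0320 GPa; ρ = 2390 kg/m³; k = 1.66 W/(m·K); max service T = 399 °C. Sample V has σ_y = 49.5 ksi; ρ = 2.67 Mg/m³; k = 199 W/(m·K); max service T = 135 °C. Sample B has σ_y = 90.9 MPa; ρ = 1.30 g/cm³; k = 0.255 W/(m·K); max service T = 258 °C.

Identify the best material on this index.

Screen on constraints: k ≥ 28.0 W/(m·K); max service T ≥ 196 °C. Survivors: sample Q, sample H.
Convert each candidate to consistent units, then evaluate M:
  sample Q: σ_y = 298.0 MPa, ρ = 1860 kg/m³
  sample H: σ_y = 294.4 MPa, ρ = 7900 kg/m³
  sample Q: M = 160 kN·m/kg
  sample H: M = 37.3 kN·m/kg
Highest index: sample Q.

sample Q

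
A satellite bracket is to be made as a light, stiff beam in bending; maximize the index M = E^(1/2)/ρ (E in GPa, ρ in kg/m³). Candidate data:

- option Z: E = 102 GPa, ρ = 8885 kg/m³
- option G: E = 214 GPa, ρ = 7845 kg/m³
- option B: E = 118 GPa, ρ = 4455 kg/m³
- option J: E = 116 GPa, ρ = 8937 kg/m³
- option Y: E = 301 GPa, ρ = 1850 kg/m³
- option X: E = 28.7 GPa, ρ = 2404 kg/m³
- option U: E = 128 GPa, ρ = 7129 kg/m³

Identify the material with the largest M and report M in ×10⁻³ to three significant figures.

Computing M directly (units already consistent):
  option Y: M = 9.38×10⁻³
  option B: M = 2.44×10⁻³
  option X: M = 2.23×10⁻³
  option G: M = 1.86×10⁻³
  option U: M = 1.59×10⁻³
  option J: M = 1.21×10⁻³
  option Z: M = 1.14×10⁻³
The maximum is for option Y.

option Y, M = 9.38×10⁻³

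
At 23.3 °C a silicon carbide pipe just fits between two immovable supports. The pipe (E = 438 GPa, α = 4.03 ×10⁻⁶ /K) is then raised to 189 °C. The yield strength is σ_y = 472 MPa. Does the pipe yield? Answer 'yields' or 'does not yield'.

ΔT = 165.7 K. Constrained thermal stress σ = E·α·ΔT = 438.0×10³ MPa × 4.03×10⁻⁶ × 165.7 = 292 MPa (compressive).
Compare to σ_y = 472 MPa: σ < σ_y, so it does not yield.

does not yield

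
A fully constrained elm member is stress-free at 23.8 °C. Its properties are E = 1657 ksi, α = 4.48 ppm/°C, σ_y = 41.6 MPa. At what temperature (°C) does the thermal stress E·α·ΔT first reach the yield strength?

837 °C

E = 1657 ksi = 11.42 GPa.
E·α·ΔT = 41.60 MPa ⇒ ΔT = 41.60 / (11.42×10³ × 4.48×10⁻⁶) = 812.8 K.
T = 23.8 + 812.8 = 836.6 °C.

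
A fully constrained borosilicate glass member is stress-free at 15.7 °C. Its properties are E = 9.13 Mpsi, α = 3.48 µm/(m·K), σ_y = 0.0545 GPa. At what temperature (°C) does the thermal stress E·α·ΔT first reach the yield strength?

264 °C

E = 9.13 Mpsi = 62.95 GPa.
σ_y = 0.0545 GPa = 54.50 MPa.
E·α·ΔT = 54.50 MPa ⇒ ΔT = 54.50 / (62.95×10³ × 3.48×10⁻⁶) = 248.8 K.
T = 15.7 + 248.8 = 264.5 °C.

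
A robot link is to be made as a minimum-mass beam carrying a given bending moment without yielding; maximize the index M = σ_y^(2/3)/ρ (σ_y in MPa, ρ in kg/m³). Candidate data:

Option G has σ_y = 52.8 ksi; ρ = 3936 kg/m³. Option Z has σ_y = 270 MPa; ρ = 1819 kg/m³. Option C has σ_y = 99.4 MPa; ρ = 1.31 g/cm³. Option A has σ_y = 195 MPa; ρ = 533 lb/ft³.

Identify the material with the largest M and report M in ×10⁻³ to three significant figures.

In SI units:
  option G: σ_y = 364.0 MPa, ρ = 3936 kg/m³
  option Z: σ_y = 270.0 MPa, ρ = 1819 kg/m³
  option C: σ_y = 99.40 MPa, ρ = 1310 kg/m³
  option A: σ_y = 195.0 MPa, ρ = 8538 kg/m³
  option Z: M = 23.0×10⁻³
  option C: M = 16.4×10⁻³
  option G: M = 13.0×10⁻³
  option A: M = 3.94×10⁻³
Option Z has the largest M.

option Z, M = 23.0×10⁻³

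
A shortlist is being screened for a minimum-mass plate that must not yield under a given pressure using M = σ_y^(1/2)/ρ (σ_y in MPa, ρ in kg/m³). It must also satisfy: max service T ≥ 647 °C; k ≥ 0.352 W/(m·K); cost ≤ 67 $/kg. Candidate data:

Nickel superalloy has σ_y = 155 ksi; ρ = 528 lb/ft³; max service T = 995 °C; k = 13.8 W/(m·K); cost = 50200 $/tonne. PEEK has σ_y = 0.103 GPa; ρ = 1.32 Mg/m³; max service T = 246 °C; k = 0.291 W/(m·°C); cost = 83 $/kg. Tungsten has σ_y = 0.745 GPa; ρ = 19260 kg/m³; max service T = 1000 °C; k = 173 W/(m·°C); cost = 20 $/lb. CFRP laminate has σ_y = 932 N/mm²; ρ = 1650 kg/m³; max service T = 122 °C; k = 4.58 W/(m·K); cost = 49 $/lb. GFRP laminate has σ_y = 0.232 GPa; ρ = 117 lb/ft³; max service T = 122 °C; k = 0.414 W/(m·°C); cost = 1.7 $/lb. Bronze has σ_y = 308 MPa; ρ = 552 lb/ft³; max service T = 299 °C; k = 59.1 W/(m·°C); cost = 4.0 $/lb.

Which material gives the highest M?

Screen on constraints: max service T ≥ 647 °C; k ≥ 0.352 W/(m·K); cost ≤ 67 $/kg. Survivors: nickel superalloy, tungsten.
Convert each candidate to consistent units, then evaluate M:
  nickel superalloy: σ_y = 1069 MPa, ρ = 8458 kg/m³
  tungsten: σ_y = 745.0 MPa, ρ = 19260 kg/m³
  nickel superalloy: M = 3.87×10⁻³
  tungsten: M = 1.42×10⁻³
The maximum is for nickel superalloy.

nickel superalloy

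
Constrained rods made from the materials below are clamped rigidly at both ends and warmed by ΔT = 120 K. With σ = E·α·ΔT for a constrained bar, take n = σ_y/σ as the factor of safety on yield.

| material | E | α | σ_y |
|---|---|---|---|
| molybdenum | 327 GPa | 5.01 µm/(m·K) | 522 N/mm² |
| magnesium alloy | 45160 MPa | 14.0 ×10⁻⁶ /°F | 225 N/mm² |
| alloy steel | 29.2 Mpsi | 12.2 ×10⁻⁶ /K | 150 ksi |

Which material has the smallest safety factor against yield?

magnesium alloy

With everything in SI (GPa, ×10⁻⁶/K, MPa):
  molybdenum: E = 327.0, α = 5.01, σ_y = 522.0 → σ = 197 MPa, n = 2.66
  magnesium alloy: E = 45.16, α = 25.2, σ_y = 225.0 → σ = 137 MPa, n = 1.65
  alloy steel: E = 201.3, α = 12.2, σ_y = 1034 → σ = 295 MPa, n = 3.51
Magnesium alloy has the lowest safety factor, n = 1.65.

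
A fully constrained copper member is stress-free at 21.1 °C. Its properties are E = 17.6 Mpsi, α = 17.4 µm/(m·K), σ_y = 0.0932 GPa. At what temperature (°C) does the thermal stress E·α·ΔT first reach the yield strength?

65.2 °C

E = 17.6 Mpsi = 121.3 GPa.
σ_y = 0.0932 GPa = 93.20 MPa.
E·α·ΔT = 93.20 MPa ⇒ ΔT = 93.20 / (121.3×10³ × 17.4×10⁻⁶) = 44.14 K.
T = 21.1 + 44.14 = 65.24 °C.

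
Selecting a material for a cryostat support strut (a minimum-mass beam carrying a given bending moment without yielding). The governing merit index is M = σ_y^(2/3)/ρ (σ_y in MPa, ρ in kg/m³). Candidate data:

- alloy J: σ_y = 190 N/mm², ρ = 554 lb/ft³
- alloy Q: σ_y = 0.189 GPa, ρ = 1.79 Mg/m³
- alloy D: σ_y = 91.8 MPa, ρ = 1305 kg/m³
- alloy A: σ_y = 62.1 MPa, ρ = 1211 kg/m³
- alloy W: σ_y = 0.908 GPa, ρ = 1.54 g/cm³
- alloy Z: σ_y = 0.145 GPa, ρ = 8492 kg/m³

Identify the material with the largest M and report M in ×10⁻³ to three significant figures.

alloy W, M = 60.9×10⁻³

Putting every candidate on a common basis:
  alloy J: σ_y = 190.0 MPa, ρ = 8874 kg/m³
  alloy Q: σ_y = 189.0 MPa, ρ = 1790 kg/m³
  alloy D: σ_y = 91.80 MPa, ρ = 1305 kg/m³
  alloy A: σ_y = 62.10 MPa, ρ = 1211 kg/m³
  alloy W: σ_y = 908.0 MPa, ρ = 1540 kg/m³
  alloy Z: σ_y = 145.0 MPa, ρ = 8492 kg/m³
  alloy W: M = 60.9×10⁻³
  alloy Q: M = 18.4×10⁻³
  alloy D: M = 15.6×10⁻³
  alloy A: M = 12.9×10⁻³
  alloy J: M = 3.72×10⁻³
  alloy Z: M = 3.25×10⁻³
The maximum is for alloy W.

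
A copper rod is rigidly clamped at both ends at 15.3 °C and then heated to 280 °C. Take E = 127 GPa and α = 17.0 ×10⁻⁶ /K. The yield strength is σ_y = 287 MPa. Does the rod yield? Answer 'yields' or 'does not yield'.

ΔT = 264.7 K. Constrained thermal stress σ = E·α·ΔT = 127.0×10³ MPa × 17.0×10⁻⁶ × 264.7 = 571 MPa (compressive).
Compare to σ_y = 287 MPa: σ ≥ σ_y, so it yields.

yields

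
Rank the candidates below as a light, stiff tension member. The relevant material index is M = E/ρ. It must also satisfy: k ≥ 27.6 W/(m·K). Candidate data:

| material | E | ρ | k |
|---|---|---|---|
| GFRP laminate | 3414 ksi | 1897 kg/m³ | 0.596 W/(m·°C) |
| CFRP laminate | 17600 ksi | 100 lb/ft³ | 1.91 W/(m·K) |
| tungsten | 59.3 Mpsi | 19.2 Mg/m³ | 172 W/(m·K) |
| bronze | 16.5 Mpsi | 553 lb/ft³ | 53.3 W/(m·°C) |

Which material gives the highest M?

tungsten

Screen on constraints: k ≥ 27.6 W/(m·K). Survivors: tungsten, bronze.
Putting every candidate on a common basis:
  tungsten: E = 408.9 GPa, ρ = 19200 kg/m³
  bronze: E = 113.8 GPa, ρ = 8858 kg/m³
  tungsten: M = 21.3 MN·m/kg
  bronze: M = 12.8 MN·m/kg
Tungsten has the largest M.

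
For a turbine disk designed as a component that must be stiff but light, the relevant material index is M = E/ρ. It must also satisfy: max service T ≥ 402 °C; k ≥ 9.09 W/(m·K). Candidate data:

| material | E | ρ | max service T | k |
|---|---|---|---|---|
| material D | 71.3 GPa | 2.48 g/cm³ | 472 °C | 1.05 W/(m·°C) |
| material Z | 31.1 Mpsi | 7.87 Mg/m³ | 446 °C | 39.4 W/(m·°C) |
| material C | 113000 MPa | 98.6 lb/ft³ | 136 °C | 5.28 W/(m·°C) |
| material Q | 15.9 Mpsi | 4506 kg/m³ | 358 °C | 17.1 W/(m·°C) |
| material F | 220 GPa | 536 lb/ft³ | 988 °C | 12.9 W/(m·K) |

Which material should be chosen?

material Z

Screen on constraints: max service T ≥ 402 °C; k ≥ 9.09 W/(m·K). Survivors: material Z, material F.
After converting to SI:
  material Z: E = 214.4 GPa, ρ = 7870 kg/m³
  material F: E = 220.0 GPa, ρ = 8586 kg/m³
  material Z: M = 27.2 MN·m/kg
  material F: M = 25.6 MN·m/kg
Material Z has the largest M.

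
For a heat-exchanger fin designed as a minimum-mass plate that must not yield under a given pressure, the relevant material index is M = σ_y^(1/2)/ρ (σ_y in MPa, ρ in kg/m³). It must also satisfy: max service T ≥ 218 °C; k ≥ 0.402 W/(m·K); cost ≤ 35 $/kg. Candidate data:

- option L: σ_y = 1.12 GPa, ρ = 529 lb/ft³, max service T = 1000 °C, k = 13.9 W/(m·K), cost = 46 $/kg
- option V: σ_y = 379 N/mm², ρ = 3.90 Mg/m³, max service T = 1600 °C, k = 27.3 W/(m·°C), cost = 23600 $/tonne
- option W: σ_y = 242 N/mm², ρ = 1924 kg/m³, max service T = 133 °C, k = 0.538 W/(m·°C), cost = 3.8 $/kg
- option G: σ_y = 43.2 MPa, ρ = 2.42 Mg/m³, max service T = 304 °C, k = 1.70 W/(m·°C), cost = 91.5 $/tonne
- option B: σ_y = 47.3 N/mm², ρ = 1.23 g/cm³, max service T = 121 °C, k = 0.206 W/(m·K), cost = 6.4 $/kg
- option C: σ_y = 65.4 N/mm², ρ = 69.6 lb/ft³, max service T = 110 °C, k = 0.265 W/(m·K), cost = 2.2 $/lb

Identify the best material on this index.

Screen on constraints: max service T ≥ 218 °C; k ≥ 0.402 W/(m·K); cost ≤ 35 $/kg. Survivors: option V, option G.
Convert each candidate to consistent units, then evaluate M:
  option V: σ_y = 379.0 MPa, ρ = 3900 kg/m³
  option G: σ_y = 43.20 MPa, ρ = 2420 kg/m³
  option V: M = 4.99×10⁻³
  option G: M = 2.72×10⁻³
Option V ranks first.

option V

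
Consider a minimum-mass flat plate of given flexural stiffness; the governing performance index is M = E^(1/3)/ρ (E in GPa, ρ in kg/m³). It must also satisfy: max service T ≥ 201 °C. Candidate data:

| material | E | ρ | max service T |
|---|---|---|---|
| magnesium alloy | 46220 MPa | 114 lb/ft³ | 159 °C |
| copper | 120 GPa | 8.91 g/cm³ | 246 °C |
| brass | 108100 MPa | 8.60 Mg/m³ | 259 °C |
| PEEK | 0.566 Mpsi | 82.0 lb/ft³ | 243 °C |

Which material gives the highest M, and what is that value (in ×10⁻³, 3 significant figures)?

Screen on constraints: max service T ≥ 201 °C. Survivors: copper, brass, PEEK.
Convert each candidate to consistent units, then evaluate M:
  copper: E = 120.0 GPa, ρ = 8910 kg/m³
  brass: E = 108.1 GPa, ρ = 8600 kg/m³
  PEEK: E = 3.902 GPa, ρ = 1314 kg/m³
  PEEK: M = 1.20×10⁻³
  brass: M = 0.554×10⁻³
  copper: M = 0.554×10⁻³
The maximum is for PEEK.

PEEK, M = 1.20×10⁻³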